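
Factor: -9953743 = -1 * 9953743^1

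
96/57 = 1 + 13/19 ≈ 1.68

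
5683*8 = 45464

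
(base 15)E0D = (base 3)11100011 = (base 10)3163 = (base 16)C5B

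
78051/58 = 1345 + 41/58 ≈ 1345.71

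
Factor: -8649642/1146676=-1 * 2^ (-1) * 3^1 * 89^ (-1) * 521^1 * 2767^1 * 3221^ (-1)=-4324821/573338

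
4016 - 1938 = 2078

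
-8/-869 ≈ 0.00921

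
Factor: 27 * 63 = 3^5 * 7^1 = 1701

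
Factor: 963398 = 2^1*481699^1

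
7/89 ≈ 0.0787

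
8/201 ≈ 0.0398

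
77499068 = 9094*8522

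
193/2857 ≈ 0.0676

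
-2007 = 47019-49026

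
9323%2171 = 639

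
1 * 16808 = 16808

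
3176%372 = 200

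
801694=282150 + 519544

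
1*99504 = 99504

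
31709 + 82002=113711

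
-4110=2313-6423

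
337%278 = 59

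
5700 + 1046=6746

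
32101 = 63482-31381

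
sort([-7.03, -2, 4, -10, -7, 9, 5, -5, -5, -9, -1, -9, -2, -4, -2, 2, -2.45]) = [-10, -9, -9, -7.03, -7, -5, -5, -4, -2.45, -2, -2, -2, -1, 2, 4, 5, 9]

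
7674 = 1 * 7674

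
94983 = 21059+73924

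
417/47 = 8 + 41/47 ≈ 8.87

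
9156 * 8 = 73248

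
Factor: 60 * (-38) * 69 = -1 * 2^3 * 3^2 * 5^1 * 19^1 * 23^1 = -157320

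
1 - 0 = 1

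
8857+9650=18507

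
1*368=368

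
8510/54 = 4255/27 ≈ 157.59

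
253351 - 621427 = -368076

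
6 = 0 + 6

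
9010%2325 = 2035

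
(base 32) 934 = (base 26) dk8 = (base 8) 22144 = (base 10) 9316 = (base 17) 1f40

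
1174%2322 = 1174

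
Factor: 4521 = 3^1*11^1*137^1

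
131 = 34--97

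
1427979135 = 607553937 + 820425198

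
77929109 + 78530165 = 156459274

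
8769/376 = 23 + 121/376 ≈ 23.32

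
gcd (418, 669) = 1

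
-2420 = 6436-8856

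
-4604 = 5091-9695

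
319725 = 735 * 435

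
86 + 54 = 140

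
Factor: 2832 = 2^4 * 3^1 * 59^1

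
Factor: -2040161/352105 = -1 * 5^(-1) * 13^(-1) * 59^1 * 151^1 * 229^1 * 5417^(-1)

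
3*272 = 816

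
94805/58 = 1634 + 33/58 ≈ 1634.57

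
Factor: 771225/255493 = 3^1 * 5^2 * 13^1 * 17^(-1) * 19^(-1) = 975/323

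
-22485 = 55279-77764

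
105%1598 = 105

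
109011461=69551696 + 39459765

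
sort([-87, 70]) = [-87, 70]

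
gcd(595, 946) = 1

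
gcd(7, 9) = 1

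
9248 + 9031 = 18279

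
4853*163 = 791039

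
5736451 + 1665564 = 7402015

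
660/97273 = 60/8843 ≈ 0.00679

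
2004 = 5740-3736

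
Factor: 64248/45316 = 2^1*3^1*2677^1*11329^(-1) = 16062/11329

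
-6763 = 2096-8859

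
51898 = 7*7414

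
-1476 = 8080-9556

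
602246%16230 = 1736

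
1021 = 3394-2373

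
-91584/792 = -1272/11 ≈ -115.64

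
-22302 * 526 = -11730852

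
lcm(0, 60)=0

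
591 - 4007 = -3416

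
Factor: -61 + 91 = 2^1*3^1*5^1 = 30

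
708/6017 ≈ 0.118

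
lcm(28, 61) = 1708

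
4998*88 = 439824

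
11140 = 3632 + 7508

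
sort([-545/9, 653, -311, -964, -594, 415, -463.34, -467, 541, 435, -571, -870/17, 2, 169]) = [-964, -594, -571, -467, -463.34, -311, -545/9, -870/17, 2, 169, 415, 435, 541, 653]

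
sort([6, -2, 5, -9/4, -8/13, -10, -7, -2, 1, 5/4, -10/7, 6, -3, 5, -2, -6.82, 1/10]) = [-10, -7, -6.82, -3, -9/4, -2, -2, -2, -10/7, -8/13, 1/10, 1, 5/4, 5, 5, 6, 6]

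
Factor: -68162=-1*2^1*173^1*197^1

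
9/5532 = 3/1844 ≈ 0.00163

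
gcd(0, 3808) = 3808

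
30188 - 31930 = -1742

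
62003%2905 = 998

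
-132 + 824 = 692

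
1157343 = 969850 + 187493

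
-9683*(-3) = 29049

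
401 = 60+341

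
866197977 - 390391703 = 475806274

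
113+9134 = 9247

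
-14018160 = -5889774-8128386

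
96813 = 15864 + 80949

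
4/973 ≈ 0.00411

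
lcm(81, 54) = 162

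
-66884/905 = -73-819/905 ≈ -73.90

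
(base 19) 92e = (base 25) 571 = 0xce5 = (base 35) 2ob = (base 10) 3301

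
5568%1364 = 112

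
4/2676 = 1/669 ≈ 0.00149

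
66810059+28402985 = 95213044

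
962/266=3 + 82/133 ≈ 3.62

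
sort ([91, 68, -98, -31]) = [-98, -31, 68, 91]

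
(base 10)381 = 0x17d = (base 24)fl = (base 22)h7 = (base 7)1053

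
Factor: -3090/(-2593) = 2^1*3^1*5^1*103^1*2593^(-1)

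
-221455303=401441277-622896580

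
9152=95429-86277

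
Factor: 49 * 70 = 2^1 * 5^1 * 7^3 = 3430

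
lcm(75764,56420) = 2651740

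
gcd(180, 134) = 2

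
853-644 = 209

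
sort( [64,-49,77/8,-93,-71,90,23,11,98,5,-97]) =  [-97,-93,-71,-49,5,77/8,11,23,64,90,98]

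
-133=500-633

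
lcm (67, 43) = 2881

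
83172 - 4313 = 78859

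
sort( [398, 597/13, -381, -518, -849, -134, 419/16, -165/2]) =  [-849, -518, -381, -134, -165/2, 419/16, 597/13, 398]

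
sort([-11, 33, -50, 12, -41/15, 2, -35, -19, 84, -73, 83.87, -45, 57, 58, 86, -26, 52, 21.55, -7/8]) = [-73, -50, -45, -35, -26, -19, -11, -41/15, -7/8, 2, 12, 21.55, 33, 52, 57, 58, 83.87, 84, 86]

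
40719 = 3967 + 36752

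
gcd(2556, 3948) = 12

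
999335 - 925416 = 73919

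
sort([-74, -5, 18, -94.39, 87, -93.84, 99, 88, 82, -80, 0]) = [-94.39, -93.84, -80, -74, -5, 0, 18, 82, 87, 88, 99]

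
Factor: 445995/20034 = 2^(-1)*3^(-1)*5^1*7^(-1)*11^1*17^1 = 935/42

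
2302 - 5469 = -3167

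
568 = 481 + 87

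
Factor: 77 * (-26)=-1 * 2^1 * 7^1 * 11^1 * 13^1=-2002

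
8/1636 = 2/409 ≈ 0.00489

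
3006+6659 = 9665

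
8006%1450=756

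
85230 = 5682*15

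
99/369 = 11/41 ≈ 0.268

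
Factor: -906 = -1*2^1*3^1*151^1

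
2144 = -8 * (-268)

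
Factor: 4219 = 4219^1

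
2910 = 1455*2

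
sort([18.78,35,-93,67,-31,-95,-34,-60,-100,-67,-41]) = [-100,-95,-93,-67,-60,-41,-34,-31,18.78,35,67]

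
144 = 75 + 69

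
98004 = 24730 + 73274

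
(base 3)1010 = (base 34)u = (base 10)30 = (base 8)36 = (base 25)15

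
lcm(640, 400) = 3200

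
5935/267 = 22 + 61/267 ≈ 22.23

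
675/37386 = 75/4154 ≈ 0.0181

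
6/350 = 3/175 ≈ 0.0171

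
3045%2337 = 708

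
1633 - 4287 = -2654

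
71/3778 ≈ 0.0188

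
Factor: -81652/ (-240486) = 2^1 * 3^ (-1) * 137^1 * 269^ (-1) = 274/807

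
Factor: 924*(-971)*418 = -1*2^3*3^1*7^1*11^2*19^1*971^1 = -375031272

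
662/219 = 3 + 5/219 ≈ 3.02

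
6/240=1/40=0.025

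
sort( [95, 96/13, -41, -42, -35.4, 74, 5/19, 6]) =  [-42, -41, -35.4, 5/19, 6, 96/13, 74, 95]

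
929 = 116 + 813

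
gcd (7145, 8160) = 5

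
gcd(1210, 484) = 242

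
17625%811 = 594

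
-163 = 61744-61907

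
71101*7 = 497707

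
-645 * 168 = -108360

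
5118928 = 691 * 7408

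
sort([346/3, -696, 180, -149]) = [-696, -149, 346/3, 180]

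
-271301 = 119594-390895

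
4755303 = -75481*(-63)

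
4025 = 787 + 3238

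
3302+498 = 3800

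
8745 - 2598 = 6147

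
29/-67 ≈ -0.433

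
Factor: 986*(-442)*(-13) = 2^2*13^2*17^2*29^1 = 5665556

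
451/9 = 50 + 1/9≈50.11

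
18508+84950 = 103458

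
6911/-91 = -75-86/91 ≈ -75.95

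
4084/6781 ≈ 0.602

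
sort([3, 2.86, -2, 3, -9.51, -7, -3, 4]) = [-9.51, -7, -3, -2, 2.86, 3, 3, 4]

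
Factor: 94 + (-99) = -1*5^1 = -5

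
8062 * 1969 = 15874078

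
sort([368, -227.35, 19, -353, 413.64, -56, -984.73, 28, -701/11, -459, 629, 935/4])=[-984.73, -459, -353, -227.35, -701/11, -56, 19, 28, 935/4, 368, 413.64, 629]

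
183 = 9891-9708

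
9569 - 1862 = 7707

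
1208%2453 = 1208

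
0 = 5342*0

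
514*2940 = 1511160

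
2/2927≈0.000683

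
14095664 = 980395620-966299956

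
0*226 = 0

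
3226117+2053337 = 5279454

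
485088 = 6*80848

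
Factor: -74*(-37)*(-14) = -1*2^2*7^1*37^2 = -38332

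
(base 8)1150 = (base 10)616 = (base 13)385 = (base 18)1g4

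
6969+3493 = 10462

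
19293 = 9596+9697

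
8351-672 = 7679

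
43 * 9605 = 413015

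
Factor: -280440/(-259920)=2^(-1)*19^(-1)*41^1=41/38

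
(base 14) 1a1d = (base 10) 4731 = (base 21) af6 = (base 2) 1001001111011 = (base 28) 60r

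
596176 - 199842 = 396334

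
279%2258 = 279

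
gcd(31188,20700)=276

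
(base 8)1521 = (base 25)18o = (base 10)849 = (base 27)14c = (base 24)1b9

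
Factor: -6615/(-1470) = 2^(-1)*3^2 = 9/2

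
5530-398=5132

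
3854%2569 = 1285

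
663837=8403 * 79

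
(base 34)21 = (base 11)63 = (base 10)69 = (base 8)105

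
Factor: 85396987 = 13^1*6568999^1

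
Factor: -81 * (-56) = 2^3 * 3^4 * 7^1 = 4536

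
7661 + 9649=17310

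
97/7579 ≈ 0.0128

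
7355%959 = 642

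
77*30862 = 2376374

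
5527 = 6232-705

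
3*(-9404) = -28212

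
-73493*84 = -6173412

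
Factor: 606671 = 13^1*23^1*2029^1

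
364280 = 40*9107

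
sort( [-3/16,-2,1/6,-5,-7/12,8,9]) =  [-5,-2,-7/12,-3/16,1/6,8,9]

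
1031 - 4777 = -3746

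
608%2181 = 608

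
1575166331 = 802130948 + 773035383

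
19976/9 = 2219 + 5/9 ≈ 2219.56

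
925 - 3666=-2741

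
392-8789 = -8397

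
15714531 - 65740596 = -50026065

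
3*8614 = 25842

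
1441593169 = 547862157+893731012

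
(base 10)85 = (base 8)125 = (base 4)1111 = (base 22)3j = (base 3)10011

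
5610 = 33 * 170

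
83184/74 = 41592/37 ≈ 1124.11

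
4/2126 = 2/1063≈0.00188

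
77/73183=7/6653 ≈ 0.00105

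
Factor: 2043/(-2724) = -1*2^(-2)*3^1 = -3/4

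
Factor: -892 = -1*2^2*223^1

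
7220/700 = 361/35 ≈ 10.31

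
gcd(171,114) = 57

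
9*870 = 7830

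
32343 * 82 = 2652126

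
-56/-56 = 1 = 1.00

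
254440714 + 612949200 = 867389914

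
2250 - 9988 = -7738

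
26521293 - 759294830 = -732773537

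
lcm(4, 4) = 4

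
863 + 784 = 1647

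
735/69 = 245/23 ≈ 10.65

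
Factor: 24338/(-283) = -1*2^1*43^1 = -86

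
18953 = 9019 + 9934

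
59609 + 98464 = 158073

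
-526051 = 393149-919200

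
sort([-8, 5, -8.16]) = [-8.16, -8, 5]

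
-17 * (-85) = 1445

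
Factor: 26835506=2^1*13417753^1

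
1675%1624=51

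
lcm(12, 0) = 0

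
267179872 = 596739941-329560069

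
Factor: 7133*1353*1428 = 2^2*3^2*7^2*11^1*17^1*41^1*1019^1 = 13781555172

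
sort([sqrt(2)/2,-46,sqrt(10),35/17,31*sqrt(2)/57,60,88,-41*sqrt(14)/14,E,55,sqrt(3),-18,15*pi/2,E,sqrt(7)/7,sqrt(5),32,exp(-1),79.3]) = [-46,-18,-41*sqrt(14)/14,exp(-1),sqrt(7)/7,sqrt(2)/2,31*sqrt(2)/57,sqrt(3),35/17,sqrt(5),E,E,sqrt(10),15*pi/2,32,55,60,79.3,88]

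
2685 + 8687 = 11372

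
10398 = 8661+1737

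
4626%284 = 82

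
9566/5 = 1913 + 1/5 = 1913.20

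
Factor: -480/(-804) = 2^3*5^1*67^(-1) = 40/67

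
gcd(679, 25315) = 1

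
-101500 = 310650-412150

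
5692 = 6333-641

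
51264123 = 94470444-43206321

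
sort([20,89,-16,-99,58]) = [-99,-16,20,58,89]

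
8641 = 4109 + 4532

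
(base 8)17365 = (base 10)7925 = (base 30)8o5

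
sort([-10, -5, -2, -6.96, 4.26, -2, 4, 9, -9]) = [-10, -9, -6.96, -5, -2, -2, 4, 4.26, 9]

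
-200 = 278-478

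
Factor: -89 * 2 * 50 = -1 * 2^2 * 5^2 * 89^1 = -8900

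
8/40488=1/5061 ≈ 0.000198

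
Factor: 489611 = 19^1 * 73^1 * 353^1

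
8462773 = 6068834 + 2393939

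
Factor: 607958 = 2^1 * 13^1 * 67^1 * 349^1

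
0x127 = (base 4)10213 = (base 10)295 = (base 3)101221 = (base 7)601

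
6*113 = 678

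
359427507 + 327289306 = 686716813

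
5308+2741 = 8049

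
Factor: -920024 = -1*2^3*7^2*2347^1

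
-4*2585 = -10340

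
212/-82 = -106/41 ≈ -2.59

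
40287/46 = 875 + 37/46 ≈ 875.80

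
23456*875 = 20524000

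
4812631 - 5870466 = -1057835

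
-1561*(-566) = 883526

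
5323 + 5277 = 10600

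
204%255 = 204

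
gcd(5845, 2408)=7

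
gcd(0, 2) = 2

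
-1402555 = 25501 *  (-55)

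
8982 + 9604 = 18586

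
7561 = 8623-1062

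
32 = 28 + 4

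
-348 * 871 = -303108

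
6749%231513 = 6749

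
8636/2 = 4318 = 4318.00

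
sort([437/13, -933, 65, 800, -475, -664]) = [-933, -664, -475, 437/13, 65, 800]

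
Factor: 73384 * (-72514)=-1 * 2^4 * 13^1 * 2789^1 * 9173^1=-5321367376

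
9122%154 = 36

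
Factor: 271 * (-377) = -1 * 13^1 * 29^1 * 271^1 = -102167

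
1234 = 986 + 248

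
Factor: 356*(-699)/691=-1*2^2*3^1*89^1*233^1*691^(-1)=-248844/691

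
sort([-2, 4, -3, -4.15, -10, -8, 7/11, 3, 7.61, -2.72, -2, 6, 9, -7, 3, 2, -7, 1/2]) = [-10, -8, -7, -7, -4.15, -3, -2.72, -2, -2, 1/2, 7/11, 2, 3, 3, 4, 6, 7.61, 9]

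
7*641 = 4487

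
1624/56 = 29 = 29.00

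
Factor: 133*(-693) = -1*3^2*7^2*11^1*19^1 = -92169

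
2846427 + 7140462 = 9986889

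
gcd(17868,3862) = 2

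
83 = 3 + 80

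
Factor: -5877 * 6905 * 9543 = -1 * 3^3 * 5^1 * 653^1 * 1381^1 * 3181^1 = -387261476955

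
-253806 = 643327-897133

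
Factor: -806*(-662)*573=2^2*3^1*13^1*31^1*191^1*331^1=305736756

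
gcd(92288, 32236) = 4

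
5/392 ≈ 0.0128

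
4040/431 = 9+161/431≈9.37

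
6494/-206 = -31 - 54/103 ≈ -31.52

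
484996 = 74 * 6554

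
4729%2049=631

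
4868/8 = 1217/2 = 608.50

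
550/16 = 34 + 3/8 ≈ 34.38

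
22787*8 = 182296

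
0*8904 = 0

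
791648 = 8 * 98956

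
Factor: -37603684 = -1*2^2*79^1*127^1*937^1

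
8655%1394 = 291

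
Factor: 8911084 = 2^2*7^1*13^1*24481^1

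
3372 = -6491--9863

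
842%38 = 6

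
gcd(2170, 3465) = 35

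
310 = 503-193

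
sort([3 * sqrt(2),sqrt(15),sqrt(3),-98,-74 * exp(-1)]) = [-98,-74 * exp(-1),sqrt(3),sqrt(15),3 * sqrt(2)]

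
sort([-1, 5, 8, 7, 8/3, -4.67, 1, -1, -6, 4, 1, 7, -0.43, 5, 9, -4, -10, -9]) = [-10, -9, -6, -4.67, -4, -1, -1, -0.43, 1, 1, 8/3, 4, 5, 5, 7, 7, 8, 9]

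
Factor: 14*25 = 2^1*5^2*7^1 = 350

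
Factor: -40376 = -1*2^3*7^2*103^1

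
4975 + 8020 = 12995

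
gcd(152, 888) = 8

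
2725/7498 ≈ 0.363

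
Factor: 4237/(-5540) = -1 * 2^(-2) * 5^(-1) * 19^1 * 223^1 * 277^(-1)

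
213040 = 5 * 42608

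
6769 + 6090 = 12859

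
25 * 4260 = 106500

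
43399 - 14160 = 29239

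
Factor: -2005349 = -1 * 47^1 * 42667^1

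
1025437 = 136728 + 888709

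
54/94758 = 9/15793 ≈ 0.000570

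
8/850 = 4/425 ≈ 0.00941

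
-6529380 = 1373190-7902570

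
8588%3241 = 2106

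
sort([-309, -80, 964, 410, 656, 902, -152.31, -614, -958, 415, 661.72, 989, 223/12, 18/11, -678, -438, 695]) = [-958, -678, -614, -438, -309, -152.31, -80, 18/11, 223/12, 410, 415, 656, 661.72, 695, 902, 964, 989]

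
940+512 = 1452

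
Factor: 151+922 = 29^1*37^1 = 1073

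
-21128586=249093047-270221633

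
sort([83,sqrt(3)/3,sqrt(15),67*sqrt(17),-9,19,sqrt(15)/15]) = [-9,sqrt(15)/15,sqrt(3)/3,sqrt(15),19,83,67*sqrt(17)]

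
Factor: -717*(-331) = 3^1*239^1*331^1 = 237327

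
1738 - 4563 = -2825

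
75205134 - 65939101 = 9266033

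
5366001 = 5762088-396087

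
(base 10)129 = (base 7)243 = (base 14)93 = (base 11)108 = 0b10000001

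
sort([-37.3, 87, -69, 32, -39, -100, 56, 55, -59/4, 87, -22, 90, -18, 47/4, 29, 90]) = [-100, -69, -39, -37.3, -22, -18, -59/4, 47/4, 29, 32, 55, 56, 87, 87, 90, 90]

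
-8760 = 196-8956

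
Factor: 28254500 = 2^2*5^3*56509^1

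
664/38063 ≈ 0.0174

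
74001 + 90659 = 164660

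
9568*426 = 4075968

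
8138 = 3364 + 4774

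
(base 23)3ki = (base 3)2211111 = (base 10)2065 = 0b100000010001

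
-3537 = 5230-8767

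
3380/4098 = 1690/2049 ≈ 0.825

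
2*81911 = 163822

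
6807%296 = 295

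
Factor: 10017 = 3^3*7^1*53^1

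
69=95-26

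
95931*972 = 93244932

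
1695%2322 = 1695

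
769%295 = 179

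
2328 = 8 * 291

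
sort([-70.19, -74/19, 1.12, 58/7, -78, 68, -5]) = [-78, -70.19, -5, -74/19, 1.12, 58/7, 68]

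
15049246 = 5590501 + 9458745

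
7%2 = 1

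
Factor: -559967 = -1*559967^1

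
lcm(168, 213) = 11928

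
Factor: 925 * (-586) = -1 * 2^1 * 5^2 * 37^1 * 293^1 = -542050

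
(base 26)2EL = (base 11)133A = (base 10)1737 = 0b11011001001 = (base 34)1H3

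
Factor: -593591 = -1*37^1*61^1*263^1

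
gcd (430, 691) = 1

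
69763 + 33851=103614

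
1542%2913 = 1542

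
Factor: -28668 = -1*2^2*3^1*2389^1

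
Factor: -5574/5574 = -1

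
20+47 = 67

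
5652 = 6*942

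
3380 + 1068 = 4448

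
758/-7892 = -379/3946 ≈ -0.0960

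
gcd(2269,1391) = 1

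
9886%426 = 88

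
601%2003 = 601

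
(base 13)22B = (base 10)375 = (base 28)DB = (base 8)567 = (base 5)3000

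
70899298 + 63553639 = 134452937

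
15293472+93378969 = 108672441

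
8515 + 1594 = 10109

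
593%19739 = 593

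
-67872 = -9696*7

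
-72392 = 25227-97619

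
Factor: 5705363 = 37^1 * 271^1 * 569^1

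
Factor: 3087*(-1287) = -1*3^4*7^3*11^1*13^1 = -3972969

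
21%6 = 3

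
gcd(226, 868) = 2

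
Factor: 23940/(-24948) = -1*3^(-2)*5^1*11^(-1)*19^1 = -95/99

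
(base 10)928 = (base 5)12203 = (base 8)1640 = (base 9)1241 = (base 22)1k4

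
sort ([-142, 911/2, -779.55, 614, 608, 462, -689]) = [-779.55, -689, -142, 911/2, 462, 608, 614]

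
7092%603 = 459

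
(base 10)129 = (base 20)69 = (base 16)81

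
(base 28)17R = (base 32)VF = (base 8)1757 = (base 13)5C6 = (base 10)1007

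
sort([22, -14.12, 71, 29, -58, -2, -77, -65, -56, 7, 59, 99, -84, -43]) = [-84, -77, -65, -58, -56, -43, -14.12, -2, 7, 22, 29, 59, 71, 99]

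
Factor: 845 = 5^1*13^2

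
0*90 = 0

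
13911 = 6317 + 7594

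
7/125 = 0.056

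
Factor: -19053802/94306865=-1 * 2^1 * 5^(-1) * 331^(-1) * 56983^(-1) * 9526901^1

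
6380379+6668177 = 13048556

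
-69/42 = -23/14 ≈ -1.64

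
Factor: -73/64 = -1*2^(-6)*73^1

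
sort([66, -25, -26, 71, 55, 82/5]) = [-26, -25, 82/5, 55, 66, 71]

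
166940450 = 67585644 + 99354806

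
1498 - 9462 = -7964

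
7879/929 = 8 + 447/929 ≈ 8.48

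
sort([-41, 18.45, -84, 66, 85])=[-84, -41, 18.45, 66, 85]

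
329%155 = 19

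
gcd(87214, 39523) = 1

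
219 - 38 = 181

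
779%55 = 9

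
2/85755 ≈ 0.0000233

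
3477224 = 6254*556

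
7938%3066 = 1806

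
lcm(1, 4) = 4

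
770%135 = 95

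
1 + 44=45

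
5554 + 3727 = 9281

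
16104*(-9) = -144936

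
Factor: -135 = -1 * 3^3 * 5^1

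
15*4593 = 68895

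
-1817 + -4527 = -6344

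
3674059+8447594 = 12121653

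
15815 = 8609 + 7206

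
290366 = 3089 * 94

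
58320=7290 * 8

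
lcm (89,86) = 7654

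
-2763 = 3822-6585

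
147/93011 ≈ 0.00158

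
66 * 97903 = 6461598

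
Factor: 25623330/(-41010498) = -1 * 3^(-1) * 5^1 * 854111^1 * 2278361^(-1) = -4270555/6835083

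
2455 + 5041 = 7496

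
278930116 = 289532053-10601937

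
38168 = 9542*4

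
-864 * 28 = -24192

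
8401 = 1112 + 7289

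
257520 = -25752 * (-10)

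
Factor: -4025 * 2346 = -1 * 2^1 * 3^1 * 5^2 * 7^1 * 17^1 * 23^2 = -9442650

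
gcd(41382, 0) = 41382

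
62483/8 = 7810 + 3/8 ≈ 7810.38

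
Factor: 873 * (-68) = -1 * 2^2 * 3^2 * 17^1 * 97^1 = -59364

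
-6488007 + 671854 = -5816153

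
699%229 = 12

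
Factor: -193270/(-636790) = 251^1*827^(-1) = 251/827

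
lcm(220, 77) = 1540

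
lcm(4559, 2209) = 214273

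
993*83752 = 83165736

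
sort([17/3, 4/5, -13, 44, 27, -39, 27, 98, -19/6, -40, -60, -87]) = [-87, -60, -40, -39, -13, -19/6, 4/5, 17/3, 27, 27, 44, 98]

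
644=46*14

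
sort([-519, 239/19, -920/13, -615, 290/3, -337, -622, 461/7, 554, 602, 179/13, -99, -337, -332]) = [-622, -615, -519, -337, -337, -332, -99, -920/13, 239/19, 179/13, 461/7, 290/3, 554, 602]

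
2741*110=301510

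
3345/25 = 133 + 4/5 = 133.80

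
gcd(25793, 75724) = 1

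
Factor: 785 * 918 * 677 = 2^1 * 3^3 * 5^1 * 17^1 * 157^1 * 677^1 = 487866510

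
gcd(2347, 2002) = 1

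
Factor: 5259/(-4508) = -1*2^(-2)*3^1*7^(-2)*23^(-1)*1753^1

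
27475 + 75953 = 103428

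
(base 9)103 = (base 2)1010100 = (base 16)54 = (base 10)84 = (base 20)44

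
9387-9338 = 49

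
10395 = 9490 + 905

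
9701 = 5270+4431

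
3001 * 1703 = 5110703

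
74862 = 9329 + 65533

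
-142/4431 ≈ -0.0320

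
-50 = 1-51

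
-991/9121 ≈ -0.109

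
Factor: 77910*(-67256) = -1*2^4*3^1*5^1*7^3*53^1*1201^1 = -5239914960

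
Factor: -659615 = -1 * 5^1 * 11^1 * 67^1 * 179^1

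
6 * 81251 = 487506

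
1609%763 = 83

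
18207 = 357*51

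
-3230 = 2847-6077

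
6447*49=315903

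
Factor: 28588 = 2^2*7^1*1021^1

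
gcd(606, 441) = 3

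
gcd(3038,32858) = 14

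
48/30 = 1 + 3/5 = 1.60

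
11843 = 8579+3264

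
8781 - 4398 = 4383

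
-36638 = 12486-49124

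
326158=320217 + 5941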